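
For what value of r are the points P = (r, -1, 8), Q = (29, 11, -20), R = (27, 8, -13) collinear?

Collinearity requires PQ × PR = 0; each component is linear in r.
The y-component gives (7)r + (-147) = 0, so r = 21.
The remaining components then also vanish.

21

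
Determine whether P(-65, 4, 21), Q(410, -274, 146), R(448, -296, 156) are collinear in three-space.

PQ = (475, -278, 125), PR = (513, -300, 135).
PQ × PR = (-30, 0, 114).
The cross product is nonzero, so the points do not lie on one line.

No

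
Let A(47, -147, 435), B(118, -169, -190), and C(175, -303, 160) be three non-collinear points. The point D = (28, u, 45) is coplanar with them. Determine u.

-65

The plane through A, B, C has equation −91450x − 60475y − 8260z = 998575.
Substituting D: (-60475)u + (-2932300) = 998575, so u = -65.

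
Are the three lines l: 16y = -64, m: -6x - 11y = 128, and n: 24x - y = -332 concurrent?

Intersecting l and m: solving the 2×2 system gives (x, y) = (-14, -4).
Substitute into n: (24)(-14) + (-1)(-4) = -332.
This equals -332, so (-14, -4) lies on all three lines and they are concurrent.

Yes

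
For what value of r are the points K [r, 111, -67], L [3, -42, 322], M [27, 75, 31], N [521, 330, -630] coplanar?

The points are coplanar iff KL · (KM × KN) = 0.
Expanding, this is linear in r: (3132)r + (-544968) = 0.
So r = 174.

174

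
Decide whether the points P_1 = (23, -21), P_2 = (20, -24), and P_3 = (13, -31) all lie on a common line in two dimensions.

P_1P_2 = (-3, -3), P_1P_3 = (-10, -10).
Checking proportionality: P_1P_3 = 10/3·P_1P_2, so the vectors are parallel and the points are collinear.

Yes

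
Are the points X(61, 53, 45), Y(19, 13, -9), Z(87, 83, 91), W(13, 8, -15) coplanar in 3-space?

The four points are coplanar iff the 3×3 determinant with rows XY, XZ, XW is zero.
Rows: (-42, -40, -54), (26, 30, 46), (-48, -45, -60).
Expanding along the first row: (-42)(270) − (-40)(648) + (-54)(270) = 0.
Zero determinant ⇒ coplanar.

Yes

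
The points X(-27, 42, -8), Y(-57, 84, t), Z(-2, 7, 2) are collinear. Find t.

-20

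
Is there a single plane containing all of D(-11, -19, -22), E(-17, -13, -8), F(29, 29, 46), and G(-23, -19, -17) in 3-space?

No

The four points are coplanar iff the 3×3 determinant with rows DE, DF, DG is zero.
Rows: (-6, 6, 14), (40, 48, 68), (-12, 0, 5).
Expanding along the first row: (-6)(240) − (6)(1016) + (14)(576) = 528.
Nonzero ⇒ not coplanar.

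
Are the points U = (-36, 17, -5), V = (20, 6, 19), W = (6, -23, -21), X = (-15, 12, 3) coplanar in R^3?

No

The four points are coplanar iff the 3×3 determinant with rows UV, UW, UX is zero.
Rows: (56, -11, 24), (42, -40, -16), (21, -5, 8).
Expanding along the first row: (56)(-400) − (-11)(672) + (24)(630) = 112.
Nonzero ⇒ not coplanar.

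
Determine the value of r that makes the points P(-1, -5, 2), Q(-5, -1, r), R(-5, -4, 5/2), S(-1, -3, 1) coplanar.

Coplanarity ⇔ det[PQ; PR; PS] = 0.
Expanding, this is linear in r: (-8)r + (8) = 0.
So r = 1.

1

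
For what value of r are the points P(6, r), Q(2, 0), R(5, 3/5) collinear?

4/5

Collinearity: (P − Q) must be parallel to (R − Q) = (3, 3/5).
Cross-multiplying the components: (r − 0)·(3) = (4)·(3/5).
Solving gives r = 4/5.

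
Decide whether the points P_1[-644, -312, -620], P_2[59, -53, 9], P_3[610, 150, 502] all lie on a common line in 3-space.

P_1P_2 = (703, 259, 629), P_1P_3 = (1254, 462, 1122).
Each component of P_1P_3 is 66/37 times the corresponding component of P_1P_2, so P_1P_3 = 66/37·P_1P_2 and the points are collinear.

Yes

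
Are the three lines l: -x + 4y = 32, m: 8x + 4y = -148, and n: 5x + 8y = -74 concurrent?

No

The three lines meet at one point iff the augmented coefficient matrix [aᵢ bᵢ cᵢ] has rank < 3, i.e. its determinant vanishes.
Here the determinant is -72.
Nonzero, so no common point exists.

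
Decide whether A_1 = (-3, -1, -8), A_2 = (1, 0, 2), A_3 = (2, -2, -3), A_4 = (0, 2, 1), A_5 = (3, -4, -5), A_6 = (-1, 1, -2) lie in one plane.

The plane through A_1, A_2, A_3 has normal n = A_1A_2 × A_1A_3 = (15, 30, -9) and equation n·P = -3.
Checking the remaining points: n·A_4 = 51, n·A_5 = -30, n·A_6 = 33.
Since n·A_4 = 51 ≠ -3, A_4 is off the plane and the points are not all coplanar.

No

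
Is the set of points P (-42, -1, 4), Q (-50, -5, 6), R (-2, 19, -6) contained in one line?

Yes

PQ = (-8, -4, 2), PR = (40, 20, -10).
Each component of PR is -5 times the corresponding component of PQ, so PR = -5·PQ and the points are collinear.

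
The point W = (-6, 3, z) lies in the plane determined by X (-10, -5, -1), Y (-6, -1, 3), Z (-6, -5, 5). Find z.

1

The plane through X, Y, Z has equation 24x − 8y − 16z = -184.
Substituting W: (-16)z + (-168) = -184, so z = 1.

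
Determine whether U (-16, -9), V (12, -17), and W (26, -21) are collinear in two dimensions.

Yes

UV = (28, -8), UW = (42, -12).
Checking proportionality: UW = 3/2·UV, so the vectors are parallel and the points are collinear.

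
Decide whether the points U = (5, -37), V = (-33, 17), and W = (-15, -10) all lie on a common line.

No

UV = (-38, 54), UW = (-20, 27).
If collinear, UW would be a scalar multiple of UV. But (-38)·(27) ≠ (54)·(-20) (difference 54), so they are not parallel; the points are not collinear.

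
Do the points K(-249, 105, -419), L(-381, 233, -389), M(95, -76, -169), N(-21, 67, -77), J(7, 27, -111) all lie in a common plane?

Yes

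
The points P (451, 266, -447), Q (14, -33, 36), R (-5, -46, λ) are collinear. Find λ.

57

Direction PQ = (-437, -299, 483). From the x-coordinate of R, the parameter along the line is τ = (-5 − 451)/(-437) = 24/23.
Then λ = (-447) + 24/23·(483) = 57.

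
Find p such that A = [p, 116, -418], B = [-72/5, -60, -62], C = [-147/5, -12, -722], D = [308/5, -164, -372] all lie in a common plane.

Coplanarity ⇔ det[AB; AC; AD] = 0.
Expanding, this is linear in p: (83520)p + (10105920) = 0.
So p = -121.

-121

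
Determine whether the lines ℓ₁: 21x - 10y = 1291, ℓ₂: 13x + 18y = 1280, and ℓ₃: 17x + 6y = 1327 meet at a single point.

Intersecting ℓ₁ and ℓ₂: solving the 2×2 system gives (x, y) = (18019/254, 10097/508).
Substitute into ℓ₃: (17)(18019/254) + (6)(10097/508) = 168307/127.
But ℓ₃ requires 1327 ≠ 168307/127, so the three lines have no common point.

No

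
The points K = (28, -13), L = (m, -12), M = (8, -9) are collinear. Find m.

23

Collinearity: (L − K) must be parallel to (M − K) = (-20, 4).
Cross-multiplying the components: (m − 28)·(4) = (1)·(-20).
Solving gives m = 23.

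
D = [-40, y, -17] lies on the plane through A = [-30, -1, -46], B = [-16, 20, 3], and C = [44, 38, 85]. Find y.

The plane through A, B, C has equation 840x + 1792y − 1008z = 19376.
Substituting D: (1792)y + (-16464) = 19376, so y = 20.

20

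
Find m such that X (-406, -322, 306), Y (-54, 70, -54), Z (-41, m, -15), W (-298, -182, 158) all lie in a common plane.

Normal to plane XYW: n = (-7616, 13216, 6944); plane equation n·P = 961408.
Requiring n·Z = 961408: (13216)m + (208096) = 961408.
So m = 57.

57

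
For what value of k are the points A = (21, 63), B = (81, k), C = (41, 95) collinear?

159

The three points are collinear iff det[AB; AC] = 0.
This determinant is linear in k: (-20)k + (3180) = 0, so k = 159.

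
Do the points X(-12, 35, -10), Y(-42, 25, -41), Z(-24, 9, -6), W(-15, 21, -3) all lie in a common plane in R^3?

No

With X as base: XY = (-30, -10, -31), XZ = (-12, -26, 4), XW = (-3, -14, 7).
XZ × XW = (-126, 72, 90).
XY · (XZ × XW) = 270.
Since 270 ≠ 0, the four points are not coplanar.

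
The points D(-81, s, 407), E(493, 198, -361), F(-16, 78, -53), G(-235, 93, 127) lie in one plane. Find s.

The points are coplanar iff DE · (DF × DG) = 0.
Expanding, this is linear in s: (-24168)s + (15781704) = 0.
So s = 653.

653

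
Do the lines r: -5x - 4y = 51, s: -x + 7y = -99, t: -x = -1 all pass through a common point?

The three lines meet at one point iff the augmented coefficient matrix [aᵢ bᵢ cᵢ] has rank < 3, i.e. its determinant vanishes.
Here the determinant is 0.
It vanishes, so the lines are concurrent at (1, -14).

Yes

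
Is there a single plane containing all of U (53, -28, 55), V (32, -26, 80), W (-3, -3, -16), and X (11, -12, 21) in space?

The four points are coplanar iff the 3×3 determinant with rows UV, UW, UX is zero.
Rows: (-21, 2, 25), (-56, 25, -71), (-42, 16, -34).
Expanding along the first row: (-21)(286) − (2)(-1078) + (25)(154) = 0.
Zero determinant ⇒ coplanar.

Yes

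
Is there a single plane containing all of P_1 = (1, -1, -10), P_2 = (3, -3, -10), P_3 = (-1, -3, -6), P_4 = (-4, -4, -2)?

Yes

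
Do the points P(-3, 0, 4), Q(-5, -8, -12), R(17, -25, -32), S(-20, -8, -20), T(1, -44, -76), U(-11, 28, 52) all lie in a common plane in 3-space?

The plane through P, Q, R has normal n = PQ × PR = (-112, -392, 210) and equation n·X = 1176.
Checking the remaining points: n·S = 1176, n·T = 1176, n·U = 1176.
All equal 1176, so all 6 points lie in one plane.

Yes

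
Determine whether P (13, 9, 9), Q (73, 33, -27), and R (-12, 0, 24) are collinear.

No

PQ = (60, 24, -36), PR = (-25, -9, 15).
Comparing components 2 and 3: (24)(15) − (-36)(-9) = 36 ≠ 0, so PQ and PR are not parallel and the points are not collinear.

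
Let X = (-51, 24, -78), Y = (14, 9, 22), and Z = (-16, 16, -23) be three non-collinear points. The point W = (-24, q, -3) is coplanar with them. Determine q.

A normal to the plane is n = XY × XZ = (-25, -75, 5).
W lies in the plane iff n · XW = 0.
This gives (-75)q + (1500) = 0, so q = 20.

20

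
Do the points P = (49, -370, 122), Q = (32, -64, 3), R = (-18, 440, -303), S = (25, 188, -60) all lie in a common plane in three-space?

Yes

With P as base: PQ = (-17, 306, -119), PR = (-67, 810, -425), PS = (-24, 558, -182).
PR × PS = (89730, -1994, -17946).
PQ · (PR × PS) = 0.
The scalar triple product vanishes, so the four points are coplanar.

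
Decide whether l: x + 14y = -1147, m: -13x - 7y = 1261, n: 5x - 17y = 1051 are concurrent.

Yes

Intersecting l and m: solving the 2×2 system gives (x, y) = (-55, -78).
Substitute into n: (5)(-55) + (-17)(-78) = 1051.
This equals 1051, so (-55, -78) lies on all three lines and they are concurrent.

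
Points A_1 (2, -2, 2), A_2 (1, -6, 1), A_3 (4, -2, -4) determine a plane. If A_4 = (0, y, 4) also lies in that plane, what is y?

-6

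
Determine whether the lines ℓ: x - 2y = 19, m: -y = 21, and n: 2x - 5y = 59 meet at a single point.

Yes

Lines aᵢx + bᵢy = cᵢ with pairwise distinct directions are concurrent exactly when det[aᵢ bᵢ cᵢ] = 0.
Here the determinant is 0.
It vanishes, so the lines are concurrent at (-23, -21).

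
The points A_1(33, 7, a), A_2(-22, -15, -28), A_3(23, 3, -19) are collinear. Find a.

Direction A_2A_3 = (45, 18, 9). From the x-coordinate of A_1, the parameter along the line is τ = (33 − (-22))/45 = 11/9.
Then a = (-28) + 11/9·(9) = -17.

-17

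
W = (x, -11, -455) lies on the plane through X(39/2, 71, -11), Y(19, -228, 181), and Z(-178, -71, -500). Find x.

A normal to the plane is n = XY × XZ = (173475, -76329/2, -117963/2).
W lies in the plane iff n · XW = 0.
This gives (173475)x + (51869025/2) = 0, so x = -299/2.

-299/2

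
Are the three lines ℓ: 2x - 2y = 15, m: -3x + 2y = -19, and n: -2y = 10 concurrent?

The three lines meet at one point iff the augmented coefficient matrix [aᵢ bᵢ cᵢ] has rank < 3, i.e. its determinant vanishes.
Here the determinant is -6.
Nonzero, so no common point exists.

No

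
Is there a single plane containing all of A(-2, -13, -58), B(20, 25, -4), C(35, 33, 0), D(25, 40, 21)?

No

With A as base: AB = (22, 38, 54), AC = (37, 46, 58), AD = (27, 53, 79).
AC × AD = (560, -1357, 719).
AB · (AC × AD) = -420.
Since -420 ≠ 0, the four points are not coplanar.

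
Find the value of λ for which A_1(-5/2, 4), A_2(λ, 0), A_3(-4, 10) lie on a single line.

The three points are collinear iff det[A_1A_2; A_1A_3] = 0.
This determinant is linear in λ: (6)λ + (9) = 0, so λ = -3/2.

-3/2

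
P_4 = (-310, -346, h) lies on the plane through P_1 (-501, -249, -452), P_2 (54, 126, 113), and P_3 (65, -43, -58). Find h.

Coplanarity requires P_1P_2 · (P_1P_3 × P_1P_4) = 0.
P_1P_2 = (555, 375, 565), P_1P_3 = (566, 206, 394); the triple product is linear in h with coefficient -97920 and constant term -48078720.
Setting it to zero: h = -491.

-491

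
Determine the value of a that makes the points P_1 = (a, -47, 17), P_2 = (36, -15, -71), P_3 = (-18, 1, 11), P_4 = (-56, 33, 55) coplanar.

-3

Coplanarity ⇔ det[P_1P_2; P_1P_3; P_1P_4] = 0.
Expanding, this is linear in a: (1920)a + (5760) = 0.
So a = -3.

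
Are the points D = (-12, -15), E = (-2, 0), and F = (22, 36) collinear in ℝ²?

Yes

DE = (10, 15), DF = (34, 51).
Checking proportionality: DF = 17/5·DE, so the vectors are parallel and the points are collinear.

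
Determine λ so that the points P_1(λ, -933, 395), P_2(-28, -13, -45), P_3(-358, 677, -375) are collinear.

Collinearity requires P_1P_2 × P_1P_3 = 0; each component is linear in λ.
The y-component gives (-330)λ + (135960) = 0, so λ = 412.
The remaining components then also vanish.

412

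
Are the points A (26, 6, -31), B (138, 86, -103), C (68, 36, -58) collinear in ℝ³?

Yes

AB = (112, 80, -72), AC = (42, 30, -27).
AB × AC = (0, 0, 0).
The cross product vanishes, so the three points are collinear.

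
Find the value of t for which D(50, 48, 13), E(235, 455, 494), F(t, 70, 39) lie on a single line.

60

Direction DE = (185, 407, 481). From the y-coordinate of F, the parameter along the line is τ = (70 − 48)/407 = 2/37.
Then t = 50 + 2/37·(185) = 60.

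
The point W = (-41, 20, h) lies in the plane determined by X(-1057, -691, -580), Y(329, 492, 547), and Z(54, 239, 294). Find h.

The plane through X, Y, Z has equation −14168x + 40733y − 25333z = 1522213.
Substituting W: (-25333)h + (1395548) = 1522213, so h = -5.

-5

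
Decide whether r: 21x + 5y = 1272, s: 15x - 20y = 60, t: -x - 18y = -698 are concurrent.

No

Intersecting r and s: solving the 2×2 system gives (x, y) = (52, 36).
Substitute into t: (-1)(52) + (-18)(36) = -700.
But t requires -698 ≠ -700, so the three lines have no common point.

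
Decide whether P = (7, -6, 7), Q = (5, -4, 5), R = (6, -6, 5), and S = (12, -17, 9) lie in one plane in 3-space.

No

With P as base: PQ = (-2, 2, -2), PR = (-1, 0, -2), PS = (5, -11, 2).
PR × PS = (-22, -8, 11).
PQ · (PR × PS) = 6.
Since 6 ≠ 0, the four points are not coplanar.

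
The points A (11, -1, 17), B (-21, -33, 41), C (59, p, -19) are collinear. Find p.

Collinearity requires AB × AC = 0; each component is linear in p.
The x-component gives (-24)p + (1128) = 0, so p = 47.
The remaining components then also vanish.

47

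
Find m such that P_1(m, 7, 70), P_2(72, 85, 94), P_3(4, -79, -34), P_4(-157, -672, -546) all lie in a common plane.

The points are coplanar iff P_1P_2 · (P_1P_3 × P_1P_4) = 0.
Expanding, this is linear in m: (-8064)m + (-193536) = 0.
So m = -24.

-24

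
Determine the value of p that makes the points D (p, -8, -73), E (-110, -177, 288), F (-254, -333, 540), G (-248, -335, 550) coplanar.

The points are coplanar iff DE · (DF × DG) = 0.
Expanding, this is linear in p: (1056)p + (59136) = 0.
So p = -56.

-56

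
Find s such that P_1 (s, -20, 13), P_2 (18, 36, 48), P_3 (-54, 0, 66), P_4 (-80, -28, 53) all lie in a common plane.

-24

Coplanarity ⇔ det[P_1P_2; P_1P_3; P_1P_4] = 0.
Expanding, this is linear in s: (-972)s + (-23328) = 0.
So s = -24.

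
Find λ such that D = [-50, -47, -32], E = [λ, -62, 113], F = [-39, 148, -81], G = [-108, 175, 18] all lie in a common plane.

Normal to plane DFG: n = (20628, 2292, 13752); plane equation n·P = -1579188.
Requiring n·E = -1579188: (20628)λ + (1411872) = -1579188.
So λ = -145.

-145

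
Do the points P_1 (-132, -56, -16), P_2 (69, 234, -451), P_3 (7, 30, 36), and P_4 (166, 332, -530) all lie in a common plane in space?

The four points are coplanar iff the 3×3 determinant with rows P_1P_2, P_1P_3, P_1P_4 is zero.
Rows: (201, 290, -435), (139, 86, 52), (298, 388, -514).
Expanding along the first row: (201)(-64380) − (290)(-86942) + (-435)(28304) = -39440.
Nonzero ⇒ not coplanar.

No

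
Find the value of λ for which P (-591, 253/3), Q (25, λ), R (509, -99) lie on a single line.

Collinearity: (Q − P) must be parallel to (R − P) = (1100, -550/3).
Cross-multiplying the components: (λ − 253/3)·(1100) = (616)·(-550/3).
Solving gives λ = -55/3.

-55/3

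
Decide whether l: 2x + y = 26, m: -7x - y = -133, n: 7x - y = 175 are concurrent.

Lines aᵢx + bᵢy = cᵢ with pairwise distinct directions are concurrent exactly when det[aᵢ bᵢ cᵢ] = 0.
Here the determinant is 42.
Nonzero, so no common point exists.

No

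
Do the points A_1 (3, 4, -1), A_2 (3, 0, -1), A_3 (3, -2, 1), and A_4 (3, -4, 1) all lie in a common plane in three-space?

Yes

The four points are coplanar iff the 3×3 determinant with rows A_1A_2, A_1A_3, A_1A_4 is zero.
Rows: (0, -4, 0), (0, -6, 2), (0, -8, 2).
Expanding along the first row: (0)(4) − (-4)(0) + (0)(0) = 0.
Zero determinant ⇒ coplanar.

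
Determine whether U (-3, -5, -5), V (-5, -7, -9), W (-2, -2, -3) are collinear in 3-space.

UV = (-2, -2, -4), UW = (1, 3, 2).
Comparing components 2 and 3: (-2)(2) − (-4)(3) = 8 ≠ 0, so UV and UW are not parallel and the points are not collinear.

No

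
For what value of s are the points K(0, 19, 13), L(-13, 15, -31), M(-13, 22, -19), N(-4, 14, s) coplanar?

-7

Normal to plane KLM: n = (260, 156, -91); plane equation n·P = 1781.
Requiring n·N = 1781: (-91)s + (1144) = 1781.
So s = -7.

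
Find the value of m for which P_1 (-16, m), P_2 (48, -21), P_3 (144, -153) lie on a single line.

67

The three points are collinear iff det[P_1P_2; P_1P_3] = 0.
This determinant is linear in m: (96)m + (-6432) = 0, so m = 67.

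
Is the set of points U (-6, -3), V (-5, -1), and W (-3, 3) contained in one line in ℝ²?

Yes

UV = (1, 2), UW = (3, 6).
Checking proportionality: UW = 3·UV, so the vectors are parallel and the points are collinear.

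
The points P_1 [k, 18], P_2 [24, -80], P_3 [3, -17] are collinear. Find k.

-26/3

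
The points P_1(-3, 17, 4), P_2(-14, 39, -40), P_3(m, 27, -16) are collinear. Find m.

-8

Direction P_1P_2 = (-11, 22, -44). From the y-coordinate of P_3, the parameter along the line is τ = (27 − 17)/22 = 5/11.
Then m = (-3) + 5/11·(-11) = -8.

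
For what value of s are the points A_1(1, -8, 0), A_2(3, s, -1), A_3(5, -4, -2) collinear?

-6

Collinearity requires A_1A_2 × A_1A_3 = 0; each component is linear in s.
The x-component gives (-2)s + (-12) = 0, so s = -6.
The remaining components then also vanish.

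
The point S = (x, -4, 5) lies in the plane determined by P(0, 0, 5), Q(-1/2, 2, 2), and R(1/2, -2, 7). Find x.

The plane through P, Q, R has equation −2x − (1/2)y = 0.
Substituting S: (-2)x + (2) = 0, so x = 1.

1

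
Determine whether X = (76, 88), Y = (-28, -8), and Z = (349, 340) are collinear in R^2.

Yes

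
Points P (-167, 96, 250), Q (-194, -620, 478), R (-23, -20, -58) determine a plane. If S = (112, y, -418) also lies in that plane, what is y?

180

The plane through P, Q, R has equation 246976x + 24516y + 106236z = -12332456.
Substituting S: (24516)y + (-16745336) = -12332456, so y = 180.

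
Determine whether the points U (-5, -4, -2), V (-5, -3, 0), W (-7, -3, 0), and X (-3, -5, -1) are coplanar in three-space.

With U as base: UV = (0, 1, 2), UW = (-2, 1, 2), UX = (2, -1, 1).
UW × UX = (3, 6, 0).
UV · (UW × UX) = 6.
Since 6 ≠ 0, the four points are not coplanar.

No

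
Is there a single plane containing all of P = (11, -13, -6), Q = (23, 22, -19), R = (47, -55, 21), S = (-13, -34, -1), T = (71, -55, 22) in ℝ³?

The plane through P, Q, R has normal n = PQ × PR = (399, -792, -1764) and equation n·X = 25269.
Checking the remaining points: n·S = 23505, n·T = 33081.
Since n·S = 23505 ≠ 25269, S is off the plane and the points are not all coplanar.

No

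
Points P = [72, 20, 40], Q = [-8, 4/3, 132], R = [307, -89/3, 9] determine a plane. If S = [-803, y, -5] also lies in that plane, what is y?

The plane through P, Q, R has equation 5148x + 19140y + 8360z = 1087856.
Substituting S: (19140)y + (-4175644) = 1087856, so y = 275.

275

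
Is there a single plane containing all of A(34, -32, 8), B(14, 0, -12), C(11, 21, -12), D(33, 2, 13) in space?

A normal to the plane through A, B, C is n = AB × AC = (420, 60, -324).
The plane has equation n·P = 9768. For D: n·D = 9768.
Equal, so D lies in the plane and all four are coplanar.

Yes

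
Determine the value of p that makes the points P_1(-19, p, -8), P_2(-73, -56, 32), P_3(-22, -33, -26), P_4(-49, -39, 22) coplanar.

Coplanarity ⇔ det[P_1P_2; P_1P_3; P_1P_4] = 0.
Expanding, this is linear in p: (882)p + (21168) = 0.
So p = -24.

-24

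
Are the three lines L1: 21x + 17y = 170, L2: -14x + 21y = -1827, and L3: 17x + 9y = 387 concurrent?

No

Lines aᵢx + bᵢy = cᵢ with pairwise distinct directions are concurrent exactly when det[aᵢ bᵢ cᵢ] = 0.
Here the determinant is -2037.
Nonzero, so no common point exists.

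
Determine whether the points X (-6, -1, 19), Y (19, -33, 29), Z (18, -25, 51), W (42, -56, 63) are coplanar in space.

The four points are coplanar iff the 3×3 determinant with rows XY, XZ, XW is zero.
Rows: (25, -32, 10), (24, -24, 32), (48, -55, 44).
Expanding along the first row: (25)(704) − (-32)(-480) + (10)(-168) = 560.
Nonzero ⇒ not coplanar.

No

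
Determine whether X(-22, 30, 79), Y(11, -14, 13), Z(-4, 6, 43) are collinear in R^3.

Yes

XY = (33, -44, -66), XZ = (18, -24, -36).
XY × XZ = (0, 0, 0).
The cross product vanishes, so the three points are collinear.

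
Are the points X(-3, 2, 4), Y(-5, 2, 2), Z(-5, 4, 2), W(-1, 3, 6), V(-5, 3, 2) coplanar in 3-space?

Yes

The plane through X, Y, Z has normal n = XY × XZ = (4, 0, -4) and equation n·P = -28.
Checking the remaining points: n·W = -28, n·V = -28.
All equal -28, so all 5 points lie in one plane.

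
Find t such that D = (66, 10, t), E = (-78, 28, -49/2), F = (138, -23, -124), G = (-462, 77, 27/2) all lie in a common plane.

Coplanarity ⇔ det[DE; DF; DG] = 0.
Expanding, this is linear in t: (9000)t + (337500) = 0.
So t = -75/2.

-75/2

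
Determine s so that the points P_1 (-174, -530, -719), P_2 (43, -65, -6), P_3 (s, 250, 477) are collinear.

190

Direction P_1P_2 = (217, 465, 713). From the y-coordinate of P_3, the parameter along the line is τ = (250 − (-530))/465 = 52/31.
Then s = (-174) + 52/31·(217) = 190.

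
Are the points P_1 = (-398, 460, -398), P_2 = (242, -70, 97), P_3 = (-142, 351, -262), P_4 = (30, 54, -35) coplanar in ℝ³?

No

The four points are coplanar iff the 3×3 determinant with rows P_1P_2, P_1P_3, P_1P_4 is zero.
Rows: (640, -530, 495), (256, -109, 136), (428, -406, 363).
Expanding along the first row: (640)(15649) − (-530)(34720) + (495)(-57284) = 61380.
Nonzero ⇒ not coplanar.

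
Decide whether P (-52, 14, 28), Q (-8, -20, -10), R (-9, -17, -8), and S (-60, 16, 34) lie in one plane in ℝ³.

No

The four points are coplanar iff the 3×3 determinant with rows PQ, PR, PS is zero.
Rows: (44, -34, -38), (43, -31, -36), (-8, 2, 6).
Expanding along the first row: (44)(-114) − (-34)(-30) + (-38)(-162) = 120.
Nonzero ⇒ not coplanar.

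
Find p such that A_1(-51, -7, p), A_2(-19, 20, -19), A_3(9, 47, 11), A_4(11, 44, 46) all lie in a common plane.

Coplanarity ⇔ det[A_1A_2; A_1A_3; A_1A_4] = 0.
Expanding, this is linear in p: (138)p + (10902) = 0.
So p = -79.

-79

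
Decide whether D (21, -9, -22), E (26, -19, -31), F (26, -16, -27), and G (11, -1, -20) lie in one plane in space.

The four points are coplanar iff the 3×3 determinant with rows DE, DF, DG is zero.
Rows: (5, -10, -9), (5, -7, -5), (-10, 8, 2).
Expanding along the first row: (5)(26) − (-10)(-40) + (-9)(-30) = 0.
Zero determinant ⇒ coplanar.

Yes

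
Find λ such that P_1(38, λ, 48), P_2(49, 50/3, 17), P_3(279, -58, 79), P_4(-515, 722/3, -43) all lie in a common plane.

Coplanarity ⇔ det[P_1P_2; P_1P_3; P_1P_4] = 0.
Expanding, this is linear in λ: (21168)λ + (-747936) = 0.
So λ = 106/3.

106/3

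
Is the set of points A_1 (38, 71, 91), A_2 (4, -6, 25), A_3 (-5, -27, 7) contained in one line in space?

A_1A_2 = (-34, -77, -66), A_1A_3 = (-43, -98, -84).
Comparing components 3 and 1: (-66)(-43) − (-34)(-84) = -18 ≠ 0, so A_1A_2 and A_1A_3 are not parallel and the points are not collinear.

No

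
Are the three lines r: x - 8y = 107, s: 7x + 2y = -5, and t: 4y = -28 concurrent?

No

The three lines meet at one point iff the augmented coefficient matrix [aᵢ bᵢ cᵢ] has rank < 3, i.e. its determinant vanishes.
Here the determinant is 1392.
Nonzero, so no common point exists.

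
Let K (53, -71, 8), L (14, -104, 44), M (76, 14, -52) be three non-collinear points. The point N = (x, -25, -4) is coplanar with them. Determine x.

17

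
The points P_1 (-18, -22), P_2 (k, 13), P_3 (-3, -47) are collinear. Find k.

Collinearity: (P_2 − P_1) must be parallel to (P_3 − P_1) = (15, -25).
Cross-multiplying the components: (k − (-18))·(-25) = (35)·(15).
Solving gives k = -39.

-39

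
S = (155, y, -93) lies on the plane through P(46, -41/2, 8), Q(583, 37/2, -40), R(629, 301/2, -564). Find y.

10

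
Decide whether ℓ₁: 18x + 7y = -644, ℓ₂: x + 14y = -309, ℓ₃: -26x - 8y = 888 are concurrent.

Intersecting ℓ₁ and ℓ₂: solving the 2×2 system gives (x, y) = (-979/35, -4918/245).
Substitute into ℓ₃: (-26)(-979/35) + (-8)(-4918/245) = 217522/245.
But ℓ₃ requires 888 ≠ 217522/245, so the three lines have no common point.

No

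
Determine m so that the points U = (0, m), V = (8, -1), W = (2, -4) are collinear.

-5

The three points are collinear iff det[UV; UW] = 0.
This determinant is linear in m: (-6)m + (-30) = 0, so m = -5.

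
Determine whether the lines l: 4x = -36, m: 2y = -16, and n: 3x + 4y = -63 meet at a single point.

The three lines meet at one point iff the augmented coefficient matrix [aᵢ bᵢ cᵢ] has rank < 3, i.e. its determinant vanishes.
Here the determinant is -32.
Nonzero, so no common point exists.

No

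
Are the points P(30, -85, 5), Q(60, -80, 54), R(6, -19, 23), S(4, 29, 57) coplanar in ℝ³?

No

With P as base: PQ = (30, 5, 49), PR = (-24, 66, 18), PS = (-26, 114, 52).
PR × PS = (1380, 780, -1020).
PQ · (PR × PS) = -4680.
Since -4680 ≠ 0, the four points are not coplanar.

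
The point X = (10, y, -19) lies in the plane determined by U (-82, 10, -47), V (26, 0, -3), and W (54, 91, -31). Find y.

24

A normal to the plane is n = UV × UW = (-3724, 4256, 10108).
X lies in the plane iff n · UX = 0.
This gives (4256)y + (-102144) = 0, so y = 24.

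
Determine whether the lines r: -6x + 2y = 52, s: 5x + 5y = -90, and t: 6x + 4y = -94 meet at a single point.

Yes

Intersecting r and s: solving the 2×2 system gives (x, y) = (-11, -7).
Substitute into t: (6)(-11) + (4)(-7) = -94.
This equals -94, so (-11, -7) lies on all three lines and they are concurrent.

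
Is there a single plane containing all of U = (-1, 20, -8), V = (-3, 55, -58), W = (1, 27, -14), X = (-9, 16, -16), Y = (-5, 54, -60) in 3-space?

Yes

The plane through U, V, W has normal n = UV × UW = (140, -112, -84) and equation n·P = -1708.
Checking the remaining points: n·X = -1708, n·Y = -1708.
All equal -1708, so all 5 points lie in one plane.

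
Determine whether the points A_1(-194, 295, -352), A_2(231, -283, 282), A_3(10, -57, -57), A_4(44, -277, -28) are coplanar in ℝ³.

Yes

The four points are coplanar iff the 3×3 determinant with rows A_1A_2, A_1A_3, A_1A_4 is zero.
Rows: (425, -578, 634), (204, -352, 295), (238, -572, 324).
Expanding along the first row: (425)(54692) − (-578)(-4114) + (634)(-32912) = 0.
Zero determinant ⇒ coplanar.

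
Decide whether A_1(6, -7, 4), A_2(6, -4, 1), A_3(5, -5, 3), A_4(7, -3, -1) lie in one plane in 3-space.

The four points are coplanar iff the 3×3 determinant with rows A_1A_2, A_1A_3, A_1A_4 is zero.
Rows: (0, 3, -3), (-1, 2, -1), (1, 4, -5).
Expanding along the first row: (0)(-6) − (3)(6) + (-3)(-6) = 0.
Zero determinant ⇒ coplanar.

Yes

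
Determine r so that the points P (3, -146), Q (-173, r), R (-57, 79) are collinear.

514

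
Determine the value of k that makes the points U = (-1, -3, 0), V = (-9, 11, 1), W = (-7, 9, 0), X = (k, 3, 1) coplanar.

-5

The points are coplanar iff UV · (UW × UX) = 0.
Expanding, this is linear in k: (-12)k + (-60) = 0.
So k = -5.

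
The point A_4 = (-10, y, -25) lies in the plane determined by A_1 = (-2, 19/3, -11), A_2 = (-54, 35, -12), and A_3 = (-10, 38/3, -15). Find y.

53/3

A normal to the plane is n = A_1A_2 × A_1A_3 = (-325/3, -200, -100).
A_4 lies in the plane iff n · A_1A_4 = 0.
This gives (-200)y + (10600/3) = 0, so y = 53/3.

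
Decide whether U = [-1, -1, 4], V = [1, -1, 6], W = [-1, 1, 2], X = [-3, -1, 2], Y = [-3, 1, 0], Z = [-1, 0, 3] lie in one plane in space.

The plane through U, V, W has normal n = UV × UW = (-4, 4, 4) and equation n·P = 16.
Checking the remaining points: n·X = 16, n·Y = 16, n·Z = 16.
All equal 16, so all 6 points lie in one plane.

Yes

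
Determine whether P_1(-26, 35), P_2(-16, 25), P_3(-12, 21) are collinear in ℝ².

Yes

P_1P_2 = (10, -10), P_1P_3 = (14, -14).
det[P_1P_2; P_1P_3] = (10)(-14) − (-10)(14) = 0.
The determinant is zero, so the points are collinear.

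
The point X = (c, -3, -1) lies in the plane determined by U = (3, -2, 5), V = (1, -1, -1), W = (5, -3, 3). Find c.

The plane through U, V, W has equation −8x − 16y = 8.
Substituting X: (-8)c + (48) = 8, so c = 5.

5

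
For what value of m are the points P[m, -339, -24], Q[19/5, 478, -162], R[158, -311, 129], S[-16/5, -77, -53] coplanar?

-168/5

The points are coplanar iff PQ · (PR × PS) = 0.
Expanding, this is linear in m: (-75504)m + (-12684672/5) = 0.
So m = -168/5.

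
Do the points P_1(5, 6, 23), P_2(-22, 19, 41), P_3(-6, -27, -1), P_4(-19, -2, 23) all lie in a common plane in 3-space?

A normal to the plane through P_1, P_2, P_3 is n = P_1P_2 × P_1P_3 = (282, -846, 1034).
The plane has equation n·P = 20116. For P_4: n·P_4 = 20116.
Equal, so P_4 lies in the plane and all four are coplanar.

Yes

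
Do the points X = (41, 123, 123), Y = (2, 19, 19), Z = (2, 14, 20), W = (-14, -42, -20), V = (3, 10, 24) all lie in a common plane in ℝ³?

The plane through X, Y, Z has normal n = XY × XZ = (-624, 39, 195) and equation n·P = 3198.
Checking the remaining points: n·W = 3198, n·V = 3198.
All equal 3198, so all 5 points lie in one plane.

Yes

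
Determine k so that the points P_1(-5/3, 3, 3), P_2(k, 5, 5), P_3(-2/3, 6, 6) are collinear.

-1

Direction P_1P_3 = (1, 3, 3). From the y-coordinate of P_2, the parameter along the line is τ = (5 − 3)/3 = 2/3.
Then k = (-5/3) + 2/3·(1) = -1.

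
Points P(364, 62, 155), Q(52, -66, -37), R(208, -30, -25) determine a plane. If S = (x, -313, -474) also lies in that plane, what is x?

The plane through P, Q, R has equation 5376x − 26208y + 8736z = 1686048.
Substituting S: (5376)x + (4062240) = 1686048, so x = -442.

-442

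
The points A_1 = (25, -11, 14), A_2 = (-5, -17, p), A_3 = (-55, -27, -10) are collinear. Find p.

Collinearity requires A_1A_2 × A_1A_3 = 0; each component is linear in p.
The x-component gives (16)p + (-80) = 0, so p = 5.
The remaining components then also vanish.

5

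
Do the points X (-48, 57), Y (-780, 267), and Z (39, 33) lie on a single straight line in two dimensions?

No

XY = (-732, 210), XZ = (87, -24).
det[XY; XZ] = (-732)(-24) − (210)(87) = -702.
The determinant is nonzero, so they are not collinear.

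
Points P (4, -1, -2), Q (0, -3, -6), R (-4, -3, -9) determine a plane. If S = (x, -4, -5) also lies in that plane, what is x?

2

Coplanarity requires PQ · (PR × PS) = 0.
PQ = (-4, -2, -4), PR = (-8, -2, -7); the triple product is linear in x with coefficient 6 and constant term -12.
Setting it to zero: x = 2.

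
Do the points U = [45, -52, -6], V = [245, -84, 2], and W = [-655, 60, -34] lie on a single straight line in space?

Yes

UV = (200, -32, 8), UW = (-700, 112, -28).
Each component of UW is -7/2 times the corresponding component of UV, so UW = -7/2·UV and the points are collinear.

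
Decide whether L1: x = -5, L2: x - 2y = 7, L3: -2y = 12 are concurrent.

Lines aᵢx + bᵢy = cᵢ with pairwise distinct directions are concurrent exactly when det[aᵢ bᵢ cᵢ] = 0.
Here the determinant is 0.
It vanishes, so the lines are concurrent at (-5, -6).

Yes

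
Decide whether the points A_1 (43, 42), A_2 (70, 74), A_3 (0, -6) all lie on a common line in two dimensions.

No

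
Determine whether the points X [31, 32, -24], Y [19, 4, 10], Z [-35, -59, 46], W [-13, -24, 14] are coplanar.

A normal to the plane through X, Y, Z is n = XY × XZ = (1134, -1404, -756).
The plane has equation n·P = 8370. For W: n·W = 8370.
Equal, so W lies in the plane and all four are coplanar.

Yes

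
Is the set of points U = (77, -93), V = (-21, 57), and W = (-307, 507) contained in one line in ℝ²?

No

UV = (-98, 150), UW = (-384, 600).
If collinear, UW would be a scalar multiple of UV. But (-98)·(600) ≠ (150)·(-384) (difference -1200), so they are not parallel; the points are not collinear.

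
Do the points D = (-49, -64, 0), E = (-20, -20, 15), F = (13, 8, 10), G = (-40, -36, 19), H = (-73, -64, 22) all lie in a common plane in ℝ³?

No

The plane through D, E, F has normal n = DE × DF = (-640, 640, -640) and equation n·P = -9600.
Checking the remaining points: n·G = -9600, n·H = -8320.
Since n·H = -8320 ≠ -9600, H is off the plane and the points are not all coplanar.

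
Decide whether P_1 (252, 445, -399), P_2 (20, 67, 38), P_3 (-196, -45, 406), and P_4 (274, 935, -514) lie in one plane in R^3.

Yes

With P_1 as base: P_1P_2 = (-232, -378, 437), P_1P_3 = (-448, -490, 805), P_1P_4 = (22, 490, -115).
P_1P_3 × P_1P_4 = (-338100, -33810, -208740).
P_1P_2 · (P_1P_3 × P_1P_4) = 0.
The scalar triple product vanishes, so the four points are coplanar.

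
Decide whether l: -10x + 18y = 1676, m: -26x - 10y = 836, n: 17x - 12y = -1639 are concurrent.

No

Intersecting l and m: solving the 2×2 system gives (x, y) = (-56, 62).
Substitute into n: (17)(-56) + (-12)(62) = -1696.
But n requires -1639 ≠ -1696, so the three lines have no common point.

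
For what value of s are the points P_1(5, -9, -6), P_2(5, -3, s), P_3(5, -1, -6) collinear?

-6

Direction P_1P_3 = (0, 8, 0). From the y-coordinate of P_2, the parameter along the line is τ = (-3 − (-9))/8 = 3/4.
Then s = (-6) + 3/4·(0) = -6.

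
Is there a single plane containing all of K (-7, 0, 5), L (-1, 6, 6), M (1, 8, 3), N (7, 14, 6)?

A normal to the plane through K, L, M is n = KL × KM = (-20, 20, 0).
The plane has equation n·P = 140. For N: n·N = 140.
Equal, so N lies in the plane and all four are coplanar.

Yes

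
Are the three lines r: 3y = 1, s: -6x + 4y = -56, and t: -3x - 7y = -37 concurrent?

No

Intersecting r and s: solving the 2×2 system gives (x, y) = (86/9, 1/3).
Substitute into t: (-3)(86/9) + (-7)(1/3) = -31.
But t requires -37 ≠ -31, so the three lines have no common point.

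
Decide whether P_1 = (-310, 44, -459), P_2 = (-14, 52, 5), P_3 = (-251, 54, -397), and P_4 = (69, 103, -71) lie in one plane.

No

The four points are coplanar iff the 3×3 determinant with rows P_1P_2, P_1P_3, P_1P_4 is zero.
Rows: (296, 8, 464), (59, 10, 62), (379, 59, 388).
Expanding along the first row: (296)(222) − (8)(-606) + (464)(-309) = -72816.
Nonzero ⇒ not coplanar.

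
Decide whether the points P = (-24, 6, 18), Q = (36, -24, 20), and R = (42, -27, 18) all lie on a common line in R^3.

No

PQ = (60, -30, 2), PR = (66, -33, 0).
PQ × PR = (66, 132, 0).
The cross product is nonzero, so the points do not lie on one line.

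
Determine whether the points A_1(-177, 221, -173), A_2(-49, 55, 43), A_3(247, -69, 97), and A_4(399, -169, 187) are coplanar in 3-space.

Yes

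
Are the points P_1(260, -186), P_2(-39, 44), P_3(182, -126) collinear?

P_1P_2 = (-299, 230), P_1P_3 = (-78, 60).
Checking proportionality: P_1P_3 = 6/23·P_1P_2, so the vectors are parallel and the points are collinear.

Yes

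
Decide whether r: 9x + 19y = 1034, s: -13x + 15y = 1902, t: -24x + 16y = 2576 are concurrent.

Intersecting r and s: solving the 2×2 system gives (x, y) = (-54, 80).
Substitute into t: (-24)(-54) + (16)(80) = 2576.
This equals 2576, so (-54, 80) lies on all three lines and they are concurrent.

Yes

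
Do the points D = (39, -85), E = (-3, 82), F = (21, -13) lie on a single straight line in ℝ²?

DE = (-42, 167), DF = (-18, 72).
If collinear, DF would be a scalar multiple of DE. But (-42)·(72) ≠ (167)·(-18) (difference -18), so they are not parallel; the points are not collinear.

No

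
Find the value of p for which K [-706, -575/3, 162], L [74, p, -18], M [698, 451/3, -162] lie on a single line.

Collinearity requires KL × KM = 0; each component is linear in p.
The x-component gives (-324)p + (-540) = 0, so p = -5/3.
The remaining components then also vanish.

-5/3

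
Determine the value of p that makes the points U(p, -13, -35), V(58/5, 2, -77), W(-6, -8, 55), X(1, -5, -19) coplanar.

-7

Coplanarity ⇔ det[UV; UW; UX] = 0.
Expanding, this is linear in p: (-344)p + (-2408) = 0.
So p = -7.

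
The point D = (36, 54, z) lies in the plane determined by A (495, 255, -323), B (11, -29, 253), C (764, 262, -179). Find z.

Coplanarity requires AB · (AC × AD) = 0.
AB = (-484, -284, 576), AC = (269, 7, 144); the triple product is linear in z with coefficient 73008 and constant term -949104.
Setting it to zero: z = 13.

13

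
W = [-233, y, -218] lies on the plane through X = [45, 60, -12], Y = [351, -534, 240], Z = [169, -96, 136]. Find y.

A normal to the plane is n = XY × XZ = (-48600, -14040, 25920).
W lies in the plane iff n · XW = 0.
This gives (-14040)y + (9013680) = 0, so y = 642.

642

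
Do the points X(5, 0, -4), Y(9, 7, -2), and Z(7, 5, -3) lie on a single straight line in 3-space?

No

XY = (4, 7, 2), XZ = (2, 5, 1).
XY × XZ = (-3, 0, 6).
The cross product is nonzero, so the points do not lie on one line.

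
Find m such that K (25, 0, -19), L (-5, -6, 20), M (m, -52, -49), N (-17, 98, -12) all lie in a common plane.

The points are coplanar iff KL · (KM × KN) = 0.
Expanding, this is linear in m: (3864)m + (-266616) = 0.
So m = 69.

69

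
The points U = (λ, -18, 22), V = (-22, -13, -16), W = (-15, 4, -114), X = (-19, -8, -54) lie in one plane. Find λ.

Coplanarity ⇔ det[UV; UW; UX] = 0.
Expanding, this is linear in λ: (156)λ + (3900) = 0.
So λ = -25.

-25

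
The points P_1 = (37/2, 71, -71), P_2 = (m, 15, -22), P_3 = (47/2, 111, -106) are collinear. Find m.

23/2

Direction P_1P_3 = (5, 40, -35). From the y-coordinate of P_2, the parameter along the line is τ = (15 − 71)/40 = -7/5.
Then m = 37/2 + (-7/5)·(5) = 23/2.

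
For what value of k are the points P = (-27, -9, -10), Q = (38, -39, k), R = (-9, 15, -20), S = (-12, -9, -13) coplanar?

-15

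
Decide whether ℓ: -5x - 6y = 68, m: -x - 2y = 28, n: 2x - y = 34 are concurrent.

Yes

The three lines meet at one point iff the augmented coefficient matrix [aᵢ bᵢ cᵢ] has rank < 3, i.e. its determinant vanishes.
Here the determinant is 0.
It vanishes, so the lines are concurrent at (8, -18).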